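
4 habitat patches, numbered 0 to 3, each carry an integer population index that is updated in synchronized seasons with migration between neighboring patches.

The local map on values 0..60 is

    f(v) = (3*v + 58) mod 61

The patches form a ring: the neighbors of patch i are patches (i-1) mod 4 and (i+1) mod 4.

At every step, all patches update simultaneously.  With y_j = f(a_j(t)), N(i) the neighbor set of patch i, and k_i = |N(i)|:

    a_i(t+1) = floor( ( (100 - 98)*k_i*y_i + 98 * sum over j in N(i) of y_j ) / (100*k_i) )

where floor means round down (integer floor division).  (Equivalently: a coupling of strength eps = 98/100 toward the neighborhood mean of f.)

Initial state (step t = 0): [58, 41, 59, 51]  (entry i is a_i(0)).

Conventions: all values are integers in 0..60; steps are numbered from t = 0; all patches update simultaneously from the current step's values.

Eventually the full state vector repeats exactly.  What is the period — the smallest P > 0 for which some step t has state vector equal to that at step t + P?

Simulating step by step:
t=0: [58, 41, 59, 51]
t=1: [43, 50, 43, 50]
t=2: [24, 4, 24, 4]
t=3: [8, 8, 8, 8]
t=4: [21, 21, 21, 21]
t=5: [60, 60, 60, 60]
t=6: [55, 55, 55, 55]
t=7: [40, 40, 40, 40]
t=8: [56, 56, 56, 56]
t=9: [43, 43, 43, 43]
t=10: [4, 4, 4, 4]
t=11: [9, 9, 9, 9]
t=12: [24, 24, 24, 24]
t=13: [8, 8, 8, 8]

Answer: 10
Key observation: The state at step 3, [8, 8, 8, 8], reappears at step 13 — and no state repeats earlier — so the cycle the system enters has period 10.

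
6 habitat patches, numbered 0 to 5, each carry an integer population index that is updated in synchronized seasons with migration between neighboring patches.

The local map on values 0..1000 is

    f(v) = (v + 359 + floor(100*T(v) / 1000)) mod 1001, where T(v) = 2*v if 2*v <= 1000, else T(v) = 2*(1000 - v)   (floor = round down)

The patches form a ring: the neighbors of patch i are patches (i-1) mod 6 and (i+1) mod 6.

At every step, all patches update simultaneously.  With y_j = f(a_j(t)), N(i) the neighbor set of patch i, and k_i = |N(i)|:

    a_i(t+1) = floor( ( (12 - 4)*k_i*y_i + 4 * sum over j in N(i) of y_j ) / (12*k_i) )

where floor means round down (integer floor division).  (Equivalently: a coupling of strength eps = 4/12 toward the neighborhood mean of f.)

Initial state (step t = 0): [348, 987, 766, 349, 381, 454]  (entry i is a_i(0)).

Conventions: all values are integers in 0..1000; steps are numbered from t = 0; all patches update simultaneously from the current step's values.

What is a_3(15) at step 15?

Answer: a_3(15) = 501

Derivation:
t=0: [348, 987, 766, 349, 381, 454]
t=1: [725, 389, 300, 682, 824, 867]
t=2: [271, 692, 634, 224, 203, 226]
t=3: [579, 198, 166, 529, 610, 634]
t=4: [124, 493, 635, 755, 205, 54]
t=5: [566, 728, 229, 219, 500, 467]
t=6: [183, 200, 548, 679, 896, 774]
t=7: [514, 661, 781, 279, 229, 260]
t=8: [772, 249, 251, 597, 649, 714]
t=9: [247, 577, 555, 146, 78, 128]
t=10: [525, 122, 93, 431, 475, 525]
t=11: [900, 578, 543, 817, 928, 970]
t=12: [244, 225, 700, 356, 290, 319]
t=13: [662, 547, 314, 661, 725, 720]
t=14: [246, 801, 670, 202, 128, 126]
t=15: [554, 256, 195, 501, 526, 534]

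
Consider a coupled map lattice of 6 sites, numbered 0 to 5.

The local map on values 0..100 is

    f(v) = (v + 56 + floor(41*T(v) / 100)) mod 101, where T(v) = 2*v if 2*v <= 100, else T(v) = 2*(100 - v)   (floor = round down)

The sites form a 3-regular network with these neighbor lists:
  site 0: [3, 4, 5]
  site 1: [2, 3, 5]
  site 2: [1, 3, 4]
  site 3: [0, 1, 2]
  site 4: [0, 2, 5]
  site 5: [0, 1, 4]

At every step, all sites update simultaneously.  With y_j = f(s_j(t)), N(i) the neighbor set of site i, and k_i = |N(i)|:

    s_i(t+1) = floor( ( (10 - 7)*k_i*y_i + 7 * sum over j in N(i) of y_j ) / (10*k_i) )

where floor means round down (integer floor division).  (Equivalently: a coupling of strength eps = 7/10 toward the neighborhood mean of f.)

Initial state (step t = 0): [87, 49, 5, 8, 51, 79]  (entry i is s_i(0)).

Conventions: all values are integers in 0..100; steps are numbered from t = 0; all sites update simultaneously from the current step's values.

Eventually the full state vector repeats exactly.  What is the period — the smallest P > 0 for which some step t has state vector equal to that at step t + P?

Answer: 5
Key observation: The state at step 7, [46, 46, 46, 46, 46, 46], reappears at step 12 — and no state repeats earlier — so the cycle the system enters has period 5.

Derivation:
t=0: [87, 49, 5, 8, 51, 79]
t=1: [54, 56, 56, 58, 53, 48]
t=2: [45, 45, 46, 46, 45, 45]
t=3: [36, 36, 37, 37, 36, 36]
t=4: [20, 20, 21, 21, 20, 20]
t=5: [92, 92, 93, 93, 92, 92]
t=6: [53, 53, 53, 53, 53, 53]
t=7: [46, 46, 46, 46, 46, 46]
t=8: [38, 38, 38, 38, 38, 38]
t=9: [24, 24, 24, 24, 24, 24]
t=10: [99, 99, 99, 99, 99, 99]
t=11: [54, 54, 54, 54, 54, 54]
t=12: [46, 46, 46, 46, 46, 46]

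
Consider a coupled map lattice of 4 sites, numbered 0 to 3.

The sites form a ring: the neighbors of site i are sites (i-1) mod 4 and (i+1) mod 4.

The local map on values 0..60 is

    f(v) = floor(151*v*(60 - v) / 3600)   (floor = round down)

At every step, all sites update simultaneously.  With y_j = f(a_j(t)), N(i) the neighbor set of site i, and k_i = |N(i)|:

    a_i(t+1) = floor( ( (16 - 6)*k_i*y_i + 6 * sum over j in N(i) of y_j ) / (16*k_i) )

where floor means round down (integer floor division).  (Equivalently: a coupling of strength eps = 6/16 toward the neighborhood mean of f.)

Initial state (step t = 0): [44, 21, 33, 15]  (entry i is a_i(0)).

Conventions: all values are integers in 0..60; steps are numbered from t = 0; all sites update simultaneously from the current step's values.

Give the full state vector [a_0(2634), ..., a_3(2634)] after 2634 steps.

Simulating step by step:
t=0: [44, 21, 33, 15]
t=1: [29, 33, 34, 29]
t=2: [37, 37, 37, 37]
t=3: [35, 35, 35, 35]
t=4: [36, 36, 36, 36]
t=5: [36, 36, 36, 36]

Answer: [36, 36, 36, 36]
Key observation: The state at step 4, [36, 36, 36, 36], reappears at step 5: the system is in a cycle of period 1 from step 4 on.  Therefore the state at step 2634 equals the state at step 4 + ((2634 - 4) mod 1) = 4, which is [36, 36, 36, 36].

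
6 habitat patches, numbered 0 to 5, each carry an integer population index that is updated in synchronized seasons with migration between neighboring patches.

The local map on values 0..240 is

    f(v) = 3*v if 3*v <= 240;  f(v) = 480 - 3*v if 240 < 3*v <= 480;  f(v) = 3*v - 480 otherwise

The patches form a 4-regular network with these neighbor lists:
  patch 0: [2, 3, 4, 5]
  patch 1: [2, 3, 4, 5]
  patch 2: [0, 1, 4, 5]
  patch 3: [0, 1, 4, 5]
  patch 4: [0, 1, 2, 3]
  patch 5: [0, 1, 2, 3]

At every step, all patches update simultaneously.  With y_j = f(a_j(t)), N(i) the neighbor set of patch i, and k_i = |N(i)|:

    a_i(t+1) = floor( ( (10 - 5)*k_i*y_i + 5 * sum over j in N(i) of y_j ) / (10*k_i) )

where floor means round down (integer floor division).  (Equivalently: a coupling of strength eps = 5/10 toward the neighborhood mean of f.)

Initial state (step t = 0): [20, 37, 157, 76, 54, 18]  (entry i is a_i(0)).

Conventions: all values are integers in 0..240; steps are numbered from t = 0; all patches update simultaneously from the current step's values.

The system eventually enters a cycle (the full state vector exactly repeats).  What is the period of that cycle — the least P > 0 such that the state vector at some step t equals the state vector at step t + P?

Answer: 4
Key observation: The state at step 85, [25, 25, 24, 24, 24, 24], reappears at step 89 — and no state repeats earlier — so the cycle the system enters has period 4.

Derivation:
t=0: [20, 37, 157, 76, 54, 18]
t=1: [86, 112, 52, 162, 132, 78]
t=2: [171, 132, 163, 88, 108, 183]
t=3: [72, 98, 47, 150, 120, 77]
t=4: [173, 158, 164, 109, 131, 187]
t=5: [61, 44, 32, 103, 69, 66]
t=6: [175, 150, 138, 175, 176, 171]
t=7: [46, 39, 52, 42, 47, 39]
t=8: [136, 126, 142, 127, 137, 125]
t=9: [76, 91, 70, 93, 75, 93]
t=10: [218, 208, 212, 208, 218, 206]
t=11: [163, 148, 156, 150, 164, 146]
t=12: [16, 30, 18, 27, 16, 31]
t=13: [58, 79, 61, 75, 58, 80]
t=14: [189, 221, 194, 215, 189, 222]
t=15: [111, 159, 118, 150, 110, 160]
t=16: [111, 39, 100, 52, 113, 38]
t=17: [147, 132, 154, 142, 145, 132]
t=18: [44, 67, 40, 58, 46, 66]
t=19: [144, 179, 143, 170, 147, 177]
t=20: [45, 49, 49, 39, 42, 48]
t=21: [134, 140, 142, 127, 131, 140]
t=22: [76, 67, 62, 85, 79, 66]
t=23: [219, 206, 201, 220, 223, 204]
t=24: [166, 147, 141, 169, 171, 143]
t=25: [30, 40, 46, 31, 34, 43]
t=26: [102, 117, 124, 101, 106, 119]
t=27: [158, 135, 127, 162, 154, 135]
t=28: [27, 62, 71, 24, 32, 60]
t=29: [110, 163, 174, 103, 117, 159]
t=30: [118, 47, 57, 121, 111, 48]
t=31: [135, 142, 155, 128, 142, 141]
t=32: [65, 54, 37, 78, 57, 58]
t=33: [183, 167, 143, 204, 173, 174]
t=34: [67, 43, 46, 87, 53, 55]
t=35: [185, 149, 150, 191, 165, 168]
t=36: [57, 36, 33, 64, 36, 40]
t=37: [150, 118, 112, 159, 125, 131]
t=38: [57, 105, 115, 45, 90, 81]
t=39: [175, 172, 165, 165, 180, 194]
t=40: [46, 42, 37, 37, 43, 64]
t=41: [136, 130, 128, 128, 125, 156]
t=42: [74, 83, 82, 82, 96, 50]
t=43: [212, 216, 216, 216, 211, 190]
t=44: [150, 156, 154, 154, 159, 127]
t=45: [32, 23, 27, 27, 11, 59]
t=46: [94, 81, 87, 87, 57, 129]
t=47: [186, 206, 196, 196, 194, 155]
t=48: [80, 110, 95, 95, 105, 61]
t=49: [212, 167, 189, 189, 180, 189]
t=50: [118, 50, 84, 84, 73, 87]
t=51: [174, 186, 203, 203, 201, 201]
t=52: [84, 102, 110, 110, 108, 108]
t=53: [190, 163, 164, 164, 165, 165]
t=54: [51, 11, 22, 22, 22, 22]
t=55: [109, 49, 72, 72, 72, 72]
t=56: [184, 181, 199, 199, 199, 199]
t=57: [94, 90, 104, 104, 104, 104]
t=58: [183, 189, 177, 177, 177, 177]
t=59: [60, 69, 57, 57, 57, 57]
t=60: [175, 189, 176, 176, 176, 176]
t=61: [46, 67, 52, 52, 52, 52]
t=62: [147, 178, 159, 159, 159, 159]
t=63: [21, 28, 13, 13, 13, 13]
t=64: [51, 61, 47, 47, 47, 47]
t=65: [147, 162, 147, 147, 147, 147]
t=66: [39, 22, 34, 34, 34, 34]
t=67: [109, 84, 99, 99, 99, 99]
t=68: [168, 205, 184, 184, 184, 184]
t=69: [48, 103, 73, 73, 73, 73]
t=70: [181, 195, 203, 203, 203, 203]
t=71: [96, 117, 117, 117, 117, 117]
t=72: [160, 129, 136, 136, 136, 136]
t=73: [36, 82, 65, 65, 65, 65]
t=74: [151, 214, 189, 189, 189, 189]
t=75: [57, 124, 88, 88, 88, 88]
t=76: [193, 162, 196, 196, 196, 196]
t=77: [103, 57, 94, 94, 94, 94]
t=78: [184, 184, 191, 191, 191, 191]
t=79: [82, 82, 87, 87, 87, 87]
t=80: [226, 226, 222, 222, 222, 222]
t=81: [192, 192, 189, 189, 189, 189]
t=82: [91, 91, 89, 89, 89, 89]
t=83: [210, 210, 211, 211, 211, 211]
t=84: [151, 151, 152, 152, 152, 152]
t=85: [25, 25, 24, 24, 24, 24]
t=86: [73, 73, 72, 72, 72, 72]
t=87: [217, 217, 216, 216, 216, 216]
t=88: [169, 169, 168, 168, 168, 168]
t=89: [25, 25, 24, 24, 24, 24]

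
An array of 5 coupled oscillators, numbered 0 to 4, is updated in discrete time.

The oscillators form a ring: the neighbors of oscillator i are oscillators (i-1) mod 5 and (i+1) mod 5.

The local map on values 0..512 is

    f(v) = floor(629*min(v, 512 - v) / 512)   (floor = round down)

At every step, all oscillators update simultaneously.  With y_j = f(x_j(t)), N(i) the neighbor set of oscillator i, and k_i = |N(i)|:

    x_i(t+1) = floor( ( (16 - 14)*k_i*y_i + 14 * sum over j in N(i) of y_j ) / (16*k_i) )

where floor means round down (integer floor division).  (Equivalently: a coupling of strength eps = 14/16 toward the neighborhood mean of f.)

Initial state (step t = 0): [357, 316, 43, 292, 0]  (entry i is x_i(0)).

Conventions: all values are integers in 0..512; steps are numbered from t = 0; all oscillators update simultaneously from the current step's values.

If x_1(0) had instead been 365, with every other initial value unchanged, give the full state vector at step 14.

Answer: [261, 261, 261, 261, 261]
Key observation: This trace re-runs the system from the modified initial state.

Derivation:
t=0: [357, 365, 43, 292, 0]
t=1: [102, 128, 203, 56, 201]
t=2: [191, 183, 129, 225, 115]
t=3: [188, 199, 238, 165, 240]
t=4: [264, 258, 231, 281, 225]
t=5: [295, 295, 295, 279, 291]
t=6: [268, 266, 274, 270, 275]
t=7: [296, 296, 298, 292, 297]
t=8: [264, 263, 266, 263, 267]
t=9: [302, 303, 304, 301, 303]
t=10: [256, 256, 257, 255, 257]
t=11: [313, 313, 313, 313, 313]
t=12: [244, 244, 244, 244, 244]
t=13: [299, 299, 299, 299, 299]
t=14: [261, 261, 261, 261, 261]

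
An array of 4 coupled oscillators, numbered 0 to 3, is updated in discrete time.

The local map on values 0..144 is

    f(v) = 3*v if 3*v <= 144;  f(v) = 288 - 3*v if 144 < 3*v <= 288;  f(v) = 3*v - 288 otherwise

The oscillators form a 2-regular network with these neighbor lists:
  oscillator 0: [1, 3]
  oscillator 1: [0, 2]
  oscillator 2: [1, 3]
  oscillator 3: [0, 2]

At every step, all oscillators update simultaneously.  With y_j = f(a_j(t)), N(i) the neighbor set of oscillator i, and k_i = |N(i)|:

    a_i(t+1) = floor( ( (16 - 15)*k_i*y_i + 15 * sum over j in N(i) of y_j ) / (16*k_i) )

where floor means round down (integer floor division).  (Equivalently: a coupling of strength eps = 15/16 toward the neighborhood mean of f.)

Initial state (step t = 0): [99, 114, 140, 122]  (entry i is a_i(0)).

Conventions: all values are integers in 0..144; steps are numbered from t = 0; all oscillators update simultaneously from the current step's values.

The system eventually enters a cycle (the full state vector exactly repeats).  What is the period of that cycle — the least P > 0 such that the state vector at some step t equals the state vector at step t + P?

Simulating step by step:
t=0: [99, 114, 140, 122]
t=1: [62, 69, 70, 70]
t=2: [80, 89, 79, 89]
t=3: [22, 47, 22, 47]
t=4: [136, 70, 136, 70]
t=5: [80, 117, 80, 117]
t=6: [62, 48, 62, 48]
t=7: [141, 104, 141, 104]
t=8: [30, 128, 30, 128]
t=9: [95, 90, 95, 90]
t=10: [17, 3, 17, 3]
t=11: [11, 48, 11, 48]
t=12: [137, 39, 137, 39]
t=13: [117, 122, 117, 122]
t=14: [77, 63, 77, 63]
t=15: [96, 59, 96, 59]
t=16: [104, 6, 104, 6]
t=17: [18, 23, 18, 23]
t=18: [68, 54, 68, 54]
t=19: [123, 86, 123, 86]
t=20: [33, 77, 33, 77]
t=21: [59, 96, 59, 96]
t=22: [6, 104, 6, 104]
t=23: [23, 18, 23, 18]
t=24: [54, 68, 54, 68]
t=25: [86, 123, 86, 123]
t=26: [77, 33, 77, 33]
t=27: [96, 59, 96, 59]

Answer: 12
Key observation: The state at step 15, [96, 59, 96, 59], reappears at step 27 — and no state repeats earlier — so the cycle the system enters has period 12.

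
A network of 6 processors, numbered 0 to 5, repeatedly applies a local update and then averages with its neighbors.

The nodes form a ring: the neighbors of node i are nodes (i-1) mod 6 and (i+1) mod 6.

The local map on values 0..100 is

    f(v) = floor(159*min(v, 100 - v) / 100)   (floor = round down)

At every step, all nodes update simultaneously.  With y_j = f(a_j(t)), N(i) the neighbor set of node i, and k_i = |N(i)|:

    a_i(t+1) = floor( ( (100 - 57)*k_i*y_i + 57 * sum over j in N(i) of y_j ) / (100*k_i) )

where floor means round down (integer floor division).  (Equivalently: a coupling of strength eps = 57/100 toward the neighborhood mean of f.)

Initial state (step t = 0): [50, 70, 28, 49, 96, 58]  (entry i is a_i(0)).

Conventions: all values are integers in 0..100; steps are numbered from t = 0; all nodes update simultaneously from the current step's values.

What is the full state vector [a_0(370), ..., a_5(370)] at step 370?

Answer: [59, 60, 62, 63, 62, 60]
Key observation: The state at step 12, [59, 60, 62, 63, 62, 60], reappears at step 14: the system is in a cycle of period 2 from step 12 on.  Therefore the state at step 370 equals the state at step 12 + ((370 - 12) mod 2) = 12, which is [59, 60, 62, 63, 62, 60].

Derivation:
t=0: [50, 70, 28, 49, 96, 58]
t=1: [66, 55, 54, 47, 43, 52]
t=2: [65, 66, 72, 72, 71, 67]
t=3: [53, 51, 46, 44, 47, 51]
t=4: [75, 75, 73, 71, 73, 75]
t=5: [39, 39, 42, 43, 42, 39]
t=6: [62, 63, 65, 66, 65, 63]
t=7: [58, 57, 55, 54, 55, 57]
t=8: [67, 68, 70, 71, 70, 68]
t=9: [50, 49, 47, 46, 47, 49]
t=10: [77, 76, 74, 73, 74, 76]
t=11: [37, 38, 40, 41, 40, 38]
t=12: [59, 60, 62, 63, 62, 60]
t=13: [63, 62, 60, 59, 60, 62]
t=14: [59, 60, 62, 63, 62, 60]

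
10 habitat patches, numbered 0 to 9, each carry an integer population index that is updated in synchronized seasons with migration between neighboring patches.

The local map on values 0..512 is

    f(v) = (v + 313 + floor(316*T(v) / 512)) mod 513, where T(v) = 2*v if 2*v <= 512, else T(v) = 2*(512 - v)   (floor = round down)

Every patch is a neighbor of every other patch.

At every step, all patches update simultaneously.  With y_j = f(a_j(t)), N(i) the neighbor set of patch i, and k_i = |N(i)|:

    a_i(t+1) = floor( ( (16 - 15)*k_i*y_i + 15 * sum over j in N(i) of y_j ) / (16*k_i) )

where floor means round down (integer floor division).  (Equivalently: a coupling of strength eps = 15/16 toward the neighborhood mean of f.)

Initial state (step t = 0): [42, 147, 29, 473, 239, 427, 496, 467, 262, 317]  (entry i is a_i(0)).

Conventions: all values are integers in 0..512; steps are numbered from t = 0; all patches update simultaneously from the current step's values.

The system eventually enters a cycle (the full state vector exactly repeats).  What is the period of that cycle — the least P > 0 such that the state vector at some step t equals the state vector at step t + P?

Answer: 2
Key observation: The state at step 4, [350, 350, 350, 350, 350, 350, 350, 350, 350, 350], reappears at step 6 — and no state repeats earlier — so the cycle the system enters has period 2.

Derivation:
t=0: [42, 147, 29, 473, 239, 427, 496, 467, 262, 317]
t=1: [322, 334, 323, 326, 325, 325, 326, 326, 324, 324]
t=2: [355, 355, 355, 355, 355, 355, 355, 355, 355, 355]
t=3: [348, 348, 348, 348, 348, 348, 348, 348, 348, 348]
t=4: [350, 350, 350, 350, 350, 350, 350, 350, 350, 350]
t=5: [349, 349, 349, 349, 349, 349, 349, 349, 349, 349]
t=6: [350, 350, 350, 350, 350, 350, 350, 350, 350, 350]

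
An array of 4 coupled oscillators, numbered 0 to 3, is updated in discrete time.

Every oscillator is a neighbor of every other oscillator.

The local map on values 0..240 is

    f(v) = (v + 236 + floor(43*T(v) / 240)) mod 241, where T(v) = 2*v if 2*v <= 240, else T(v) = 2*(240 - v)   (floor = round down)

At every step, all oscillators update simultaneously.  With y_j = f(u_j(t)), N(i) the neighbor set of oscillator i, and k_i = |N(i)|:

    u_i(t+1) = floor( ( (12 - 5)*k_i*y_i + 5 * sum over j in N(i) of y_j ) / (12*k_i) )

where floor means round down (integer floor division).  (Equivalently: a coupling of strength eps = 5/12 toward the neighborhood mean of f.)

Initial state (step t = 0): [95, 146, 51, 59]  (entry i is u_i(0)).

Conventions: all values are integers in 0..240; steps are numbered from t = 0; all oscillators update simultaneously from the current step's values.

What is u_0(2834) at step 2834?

Answer: u_0(2834) = 224
Key observation: The state at step 12, [224, 224, 224, 224], reappears at step 13: the system is in a cycle of period 1 from step 12 on.  Therefore the state at step 2834 equals the state at step 12 + ((2834 - 12) mod 1) = 12, which is [224, 224, 224, 224].

Derivation:
t=0: [95, 146, 51, 59]
t=1: [115, 138, 89, 94]
t=2: [144, 152, 128, 131]
t=3: [171, 173, 166, 167]
t=4: [189, 190, 188, 188]
t=5: [201, 201, 201, 201]
t=6: [209, 209, 209, 209]
t=7: [215, 215, 215, 215]
t=8: [218, 218, 218, 218]
t=9: [220, 220, 220, 220]
t=10: [222, 222, 222, 222]
t=11: [223, 223, 223, 223]
t=12: [224, 224, 224, 224]
t=13: [224, 224, 224, 224]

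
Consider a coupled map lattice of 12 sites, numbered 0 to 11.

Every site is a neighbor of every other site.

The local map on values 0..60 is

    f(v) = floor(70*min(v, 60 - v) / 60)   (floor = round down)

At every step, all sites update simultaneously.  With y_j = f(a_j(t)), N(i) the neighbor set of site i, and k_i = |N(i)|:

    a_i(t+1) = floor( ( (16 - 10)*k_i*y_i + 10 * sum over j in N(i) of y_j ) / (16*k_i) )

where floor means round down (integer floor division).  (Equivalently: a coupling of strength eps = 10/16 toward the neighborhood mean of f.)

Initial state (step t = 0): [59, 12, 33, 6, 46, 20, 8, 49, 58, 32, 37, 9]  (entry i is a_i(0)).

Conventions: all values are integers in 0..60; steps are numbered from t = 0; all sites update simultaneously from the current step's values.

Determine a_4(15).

Answer: a_4(15) = 31

Derivation:
t=0: [59, 12, 33, 6, 46, 20, 8, 49, 58, 32, 37, 9]
t=1: [10, 14, 20, 12, 15, 17, 13, 14, 11, 20, 18, 13]
t=2: [14, 16, 18, 15, 16, 17, 16, 16, 15, 18, 18, 16]
t=3: [17, 18, 19, 18, 18, 18, 18, 18, 18, 19, 19, 18]
t=4: [20, 21, 21, 21, 21, 21, 21, 21, 21, 21, 21, 21]
t=5: [23, 23, 23, 23, 23, 23, 23, 23, 23, 23, 23, 23]
t=6: [26, 26, 26, 26, 26, 26, 26, 26, 26, 26, 26, 26]
t=7: [30, 30, 30, 30, 30, 30, 30, 30, 30, 30, 30, 30]
t=8: [35, 35, 35, 35, 35, 35, 35, 35, 35, 35, 35, 35]
t=9: [29, 29, 29, 29, 29, 29, 29, 29, 29, 29, 29, 29]
t=10: [33, 33, 33, 33, 33, 33, 33, 33, 33, 33, 33, 33]
t=11: [31, 31, 31, 31, 31, 31, 31, 31, 31, 31, 31, 31]
t=12: [33, 33, 33, 33, 33, 33, 33, 33, 33, 33, 33, 33]
t=13: [31, 31, 31, 31, 31, 31, 31, 31, 31, 31, 31, 31]
t=14: [33, 33, 33, 33, 33, 33, 33, 33, 33, 33, 33, 33]
t=15: [31, 31, 31, 31, 31, 31, 31, 31, 31, 31, 31, 31]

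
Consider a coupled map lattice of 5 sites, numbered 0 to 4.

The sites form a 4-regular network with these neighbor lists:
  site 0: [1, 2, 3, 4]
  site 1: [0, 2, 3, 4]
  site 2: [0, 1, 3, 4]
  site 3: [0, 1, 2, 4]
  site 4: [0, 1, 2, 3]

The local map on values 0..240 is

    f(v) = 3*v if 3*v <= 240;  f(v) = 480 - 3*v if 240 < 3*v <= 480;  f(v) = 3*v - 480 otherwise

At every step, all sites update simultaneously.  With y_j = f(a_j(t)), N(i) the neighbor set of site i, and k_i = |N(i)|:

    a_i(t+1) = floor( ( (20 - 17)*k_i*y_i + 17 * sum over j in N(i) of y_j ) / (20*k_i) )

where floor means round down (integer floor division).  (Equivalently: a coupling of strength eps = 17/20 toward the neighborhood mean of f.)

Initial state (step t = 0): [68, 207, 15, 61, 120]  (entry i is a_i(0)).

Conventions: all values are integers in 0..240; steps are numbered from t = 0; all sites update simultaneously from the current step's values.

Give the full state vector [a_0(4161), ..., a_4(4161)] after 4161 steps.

Simulating step by step:
t=0: [68, 207, 15, 61, 120]
t=1: [134, 138, 144, 135, 139]
t=2: [65, 66, 67, 65, 66]
t=3: [197, 197, 197, 197, 197]
t=4: [111, 111, 111, 111, 111]
t=5: [147, 147, 147, 147, 147]
t=6: [39, 39, 39, 39, 39]
t=7: [117, 117, 117, 117, 117]
t=8: [129, 129, 129, 129, 129]
t=9: [93, 93, 93, 93, 93]
t=10: [201, 201, 201, 201, 201]
t=11: [123, 123, 123, 123, 123]
t=12: [111, 111, 111, 111, 111]

Answer: [93, 93, 93, 93, 93]
Key observation: The state at step 4, [111, 111, 111, 111, 111], reappears at step 12: the system is in a cycle of period 8 from step 4 on.  Therefore the state at step 4161 equals the state at step 4 + ((4161 - 4) mod 8) = 9, which is [93, 93, 93, 93, 93].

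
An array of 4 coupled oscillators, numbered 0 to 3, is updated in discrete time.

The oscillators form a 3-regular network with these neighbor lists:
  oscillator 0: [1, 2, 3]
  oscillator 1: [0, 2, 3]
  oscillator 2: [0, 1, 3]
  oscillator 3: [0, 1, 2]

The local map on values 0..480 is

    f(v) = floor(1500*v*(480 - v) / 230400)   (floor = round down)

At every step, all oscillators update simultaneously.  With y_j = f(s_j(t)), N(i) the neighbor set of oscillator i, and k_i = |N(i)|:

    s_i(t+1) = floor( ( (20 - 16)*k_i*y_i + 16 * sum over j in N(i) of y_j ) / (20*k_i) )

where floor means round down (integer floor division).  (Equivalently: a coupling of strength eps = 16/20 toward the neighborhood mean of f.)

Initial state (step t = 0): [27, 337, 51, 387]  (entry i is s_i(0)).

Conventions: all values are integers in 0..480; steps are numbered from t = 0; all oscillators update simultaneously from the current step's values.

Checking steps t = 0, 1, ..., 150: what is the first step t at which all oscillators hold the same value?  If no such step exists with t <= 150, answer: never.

Answer: 4
Key observation: Synchronization is absorbing here: once all oscillators are equal they stay equal, and step 4 is the first all-equal step.

Derivation:
t=0: [27, 337, 51, 387]  (not all equal)
t=1: [199, 183, 195, 189]  (not all equal)
t=2: [358, 359, 358, 359]  (not all equal)
t=3: [282, 283, 282, 283]  (not all equal)
t=4: [362, 362, 362, 362]  (all equal)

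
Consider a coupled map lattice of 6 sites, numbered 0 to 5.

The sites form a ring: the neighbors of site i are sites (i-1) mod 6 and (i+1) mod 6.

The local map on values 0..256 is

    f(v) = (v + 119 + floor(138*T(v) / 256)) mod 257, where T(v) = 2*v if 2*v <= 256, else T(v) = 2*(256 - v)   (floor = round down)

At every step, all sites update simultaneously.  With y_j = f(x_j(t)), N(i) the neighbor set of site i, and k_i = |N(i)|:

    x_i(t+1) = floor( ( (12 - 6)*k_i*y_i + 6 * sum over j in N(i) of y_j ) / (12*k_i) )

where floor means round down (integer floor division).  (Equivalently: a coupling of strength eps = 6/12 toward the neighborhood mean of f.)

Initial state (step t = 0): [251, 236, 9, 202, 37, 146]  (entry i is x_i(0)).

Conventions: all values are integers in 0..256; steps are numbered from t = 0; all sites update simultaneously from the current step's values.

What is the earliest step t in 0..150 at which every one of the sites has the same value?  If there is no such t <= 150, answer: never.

Answer: 35
Key observation: Synchronization is absorbing here: once all sites are equal they stay equal, and step 35 is the first all-equal step.

Derivation:
t=0: [251, 236, 9, 202, 37, 146]  (not all equal)
t=1: [120, 123, 128, 144, 159, 141]  (not all equal)
t=2: [116, 118, 124, 126, 125, 122]  (not all equal)
t=3: [107, 109, 117, 121, 120, 113]  (not all equal)
t=4: [88, 91, 102, 110, 107, 96]  (not all equal)
t=5: [50, 54, 71, 84, 79, 62]  (not all equal)
t=6: [230, 173, 71, 26, 83, 185]  (not all equal)
t=7: [121, 94, 78, 97, 91, 100]  (not all equal)
t=8: [88, 62, 42, 50, 58, 75]  (not all equal)
t=9: [88, 186, 220, 222, 179, 79]  (not all equal)
t=10: [59, 102, 120, 121, 98, 55]  (not all equal)
t=11: [197, 124, 102, 100, 119, 193]  (not all equal)
t=12: [121, 108, 83, 80, 102, 118]  (not all equal)
t=13: [104, 79, 45, 40, 70, 100]  (not all equal)
t=14: [62, 85, 163, 155, 71, 55]  (not all equal)
t=15: [191, 112, 103, 96, 94, 180]  (not all equal)
t=16: [115, 96, 76, 63, 74, 106]  (not all equal)
t=17: [85, 60, 87, 133, 90, 69]  (not all equal)
t=18: [81, 141, 113, 86, 57, 24]  (not all equal)
t=19: [88, 94, 89, 103, 170, 150]  (not all equal)
t=20: [67, 51, 56, 80, 112, 105]  (not all equal)
t=21: [76, 171, 180, 96, 74, 63]  (not all equal)
t=22: [102, 97, 107, 65, 85, 133]  (not all equal)
t=23: [84, 70, 121, 157, 114, 91]  (not all equal)
t=24: [32, 40, 89, 115, 93, 59]  (not all equal)
t=25: [203, 158, 98, 75, 112, 180]  (not all equal)
t=26: [123, 109, 68, 48, 82, 115]  (not all equal)
t=27: [105, 74, 78, 117, 95, 87]  (not all equal)
t=28: [54, 33, 42, 73, 66, 55]  (not all equal)
t=29: [220, 202, 153, 122, 189, 238]  (not all equal)
t=30: [120, 122, 122, 119, 120, 120]  (not all equal)
t=31: [112, 114, 113, 111, 110, 111]  (not all equal)
t=32: [94, 96, 95, 92, 91, 92]  (not all equal)
t=33: [57, 59, 58, 54, 52, 53]  (not all equal)
t=34: [236, 239, 237, 232, 228, 230]  (not all equal)
t=35: [119, 119, 119, 119, 119, 119]  (all equal)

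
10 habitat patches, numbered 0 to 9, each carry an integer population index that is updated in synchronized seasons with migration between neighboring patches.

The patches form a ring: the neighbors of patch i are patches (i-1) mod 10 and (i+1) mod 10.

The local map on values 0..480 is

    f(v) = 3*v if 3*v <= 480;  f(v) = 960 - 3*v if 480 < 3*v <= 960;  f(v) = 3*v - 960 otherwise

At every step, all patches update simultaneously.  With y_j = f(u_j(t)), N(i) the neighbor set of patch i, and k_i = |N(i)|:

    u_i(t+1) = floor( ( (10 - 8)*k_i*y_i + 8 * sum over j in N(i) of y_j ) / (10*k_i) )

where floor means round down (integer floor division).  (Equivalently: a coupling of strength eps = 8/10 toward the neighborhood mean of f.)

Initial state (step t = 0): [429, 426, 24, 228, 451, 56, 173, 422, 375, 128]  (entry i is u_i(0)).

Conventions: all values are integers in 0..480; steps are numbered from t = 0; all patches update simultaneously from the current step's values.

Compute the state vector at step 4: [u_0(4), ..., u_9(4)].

Simulating step by step:
t=0: [429, 426, 24, 228, 451, 56, 173, 422, 375, 128]
t=1: [346, 223, 252, 241, 256, 367, 277, 303, 309, 273]
t=2: [188, 171, 252, 205, 189, 156, 102, 75, 83, 72]
t=3: [344, 329, 357, 307, 403, 373, 338, 267, 226, 301]
t=4: [48, 78, 48, 151, 129, 153, 138, 166, 142, 153]

Answer: [48, 78, 48, 151, 129, 153, 138, 166, 142, 153]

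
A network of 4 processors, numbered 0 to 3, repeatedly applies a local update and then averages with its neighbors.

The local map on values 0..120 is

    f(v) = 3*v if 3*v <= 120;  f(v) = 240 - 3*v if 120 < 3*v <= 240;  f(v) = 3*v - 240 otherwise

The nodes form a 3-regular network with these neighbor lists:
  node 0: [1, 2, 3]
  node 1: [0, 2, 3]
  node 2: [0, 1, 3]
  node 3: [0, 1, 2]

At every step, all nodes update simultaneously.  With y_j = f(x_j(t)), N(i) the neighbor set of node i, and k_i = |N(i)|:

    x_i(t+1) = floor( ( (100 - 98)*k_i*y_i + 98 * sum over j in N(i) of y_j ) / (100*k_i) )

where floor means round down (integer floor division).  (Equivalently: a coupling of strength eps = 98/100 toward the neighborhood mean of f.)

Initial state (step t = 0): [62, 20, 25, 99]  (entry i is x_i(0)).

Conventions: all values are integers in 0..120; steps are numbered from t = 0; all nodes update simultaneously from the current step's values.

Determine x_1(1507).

Simulating step by step:
t=0: [62, 20, 25, 99]
t=1: [63, 61, 57, 62]
t=2: [59, 57, 54, 58]
t=3: [70, 69, 66, 69]
t=4: [35, 34, 32, 34]
t=5: [100, 101, 102, 101]
t=6: [63, 63, 62, 63]
t=7: [51, 51, 51, 51]
t=8: [87, 87, 87, 87]
t=9: [21, 21, 21, 21]
t=10: [63, 63, 63, 63]
t=11: [51, 51, 51, 51]

Answer: x_1(1507) = 51
Key observation: The state at step 7, [51, 51, 51, 51], reappears at step 11: the system is in a cycle of period 4 from step 7 on.  Therefore the state at step 1507 equals the state at step 7 + ((1507 - 7) mod 4) = 7, which is [51, 51, 51, 51].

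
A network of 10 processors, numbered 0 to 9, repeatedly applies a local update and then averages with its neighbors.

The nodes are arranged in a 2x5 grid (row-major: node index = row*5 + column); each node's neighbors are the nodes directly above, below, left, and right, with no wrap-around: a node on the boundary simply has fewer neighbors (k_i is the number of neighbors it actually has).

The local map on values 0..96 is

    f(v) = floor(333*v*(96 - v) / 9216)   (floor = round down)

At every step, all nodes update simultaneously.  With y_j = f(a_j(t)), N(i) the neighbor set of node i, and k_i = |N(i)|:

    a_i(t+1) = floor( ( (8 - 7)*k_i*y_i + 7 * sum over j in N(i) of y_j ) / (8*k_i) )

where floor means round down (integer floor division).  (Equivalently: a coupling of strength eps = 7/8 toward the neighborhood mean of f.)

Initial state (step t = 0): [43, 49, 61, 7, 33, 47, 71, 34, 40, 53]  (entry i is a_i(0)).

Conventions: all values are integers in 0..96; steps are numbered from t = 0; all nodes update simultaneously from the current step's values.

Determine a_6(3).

Simulating step by step:
t=0: [43, 49, 61, 7, 33, 47, 71, 34, 40, 53]
t=1: [82, 75, 62, 70, 54, 74, 78, 73, 62, 78]
t=2: [55, 55, 62, 76, 60, 47, 57, 66, 60, 74]
t=3: [81, 79, 69, 74, 58, 80, 78, 77, 63, 75]

Answer: a_6(3) = 78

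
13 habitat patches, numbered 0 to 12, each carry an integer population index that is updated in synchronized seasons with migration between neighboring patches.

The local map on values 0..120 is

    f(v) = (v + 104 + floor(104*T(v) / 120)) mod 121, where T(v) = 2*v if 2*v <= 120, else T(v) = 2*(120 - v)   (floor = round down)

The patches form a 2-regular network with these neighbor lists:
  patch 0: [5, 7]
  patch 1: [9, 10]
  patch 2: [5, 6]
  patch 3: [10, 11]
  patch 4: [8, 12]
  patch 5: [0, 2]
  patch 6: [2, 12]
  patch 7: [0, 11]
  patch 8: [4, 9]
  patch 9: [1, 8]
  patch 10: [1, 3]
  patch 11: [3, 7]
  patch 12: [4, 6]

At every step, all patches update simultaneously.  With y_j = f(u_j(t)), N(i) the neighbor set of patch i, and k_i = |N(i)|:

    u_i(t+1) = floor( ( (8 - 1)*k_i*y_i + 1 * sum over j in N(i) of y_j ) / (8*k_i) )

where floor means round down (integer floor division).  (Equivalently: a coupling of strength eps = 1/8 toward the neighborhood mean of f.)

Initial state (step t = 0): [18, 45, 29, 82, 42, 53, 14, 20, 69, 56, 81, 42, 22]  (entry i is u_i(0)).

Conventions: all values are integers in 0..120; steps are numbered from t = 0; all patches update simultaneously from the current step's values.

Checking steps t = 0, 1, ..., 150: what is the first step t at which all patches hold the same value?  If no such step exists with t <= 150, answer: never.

Answer: never
Key observation: The state at step 25 reappears at step 27 — the system is in a cycle of period 2 from step 25 on.  No step 0..27 is synchronized, and the cycle repeats forever, so no step up to 150 (or ever) has all patches equal.

Derivation:
t=0: [18, 45, 29, 82, 42, 53, 14, 20, 69, 56, 81, 42, 22]  (not all equal)
t=1: [30, 94, 55, 14, 88, 11, 24, 40, 23, 20, 15, 87, 45]  (not all equal)
t=2: [63, 4, 14, 20, 13, 16, 49, 84, 42, 35, 22, 12, 96]  (not all equal)
t=3: [22, 107, 27, 36, 29, 25, 110, 9, 90, 81, 47, 15, 113]  (not all equal)
t=4: [41, 105, 59, 79, 61, 50, 106, 10, 8, 16, 109, 26, 105]  (not all equal)
t=5: [91, 108, 34, 20, 29, 111, 107, 18, 6, 30, 105, 48, 108]  (not all equal)
t=6: [11, 108, 79, 46, 68, 100, 109, 35, 112, 71, 109, 104, 108]  (not all equal)
t=7: [23, 105, 24, 108, 31, 103, 104, 76, 96, 28, 110, 111, 105]  (not all equal)
t=8: [47, 110, 56, 110, 73, 106, 109, 21, 112, 66, 110, 103, 111]  (not all equal)
t=9: [106, 104, 27, 110, 27, 106, 104, 49, 96, 32, 110, 110, 103]  (not all equal)
t=10: [113, 111, 63, 110, 63, 109, 110, 115, 112, 75, 110, 110, 111]  (not all equal)
t=11: [108, 103, 33, 110, 33, 105, 104, 106, 96, 26, 109, 109, 103]  (not all equal)
t=12: [111, 110, 78, 110, 78, 111, 111, 112, 112, 61, 111, 111, 112]  (not all equal)
t=13: [108, 104, 24, 109, 24, 102, 102, 108, 96, 35, 109, 109, 102]  (not all equal)
t=14: [111, 111, 56, 111, 56, 111, 111, 111, 112, 82, 111, 111, 111]  (not all equal)
t=15: [109, 102, 26, 109, 26, 103, 103, 109, 96, 21, 109, 109, 103]  (not all equal)
t=16: [111, 110, 61, 111, 61, 110, 111, 111, 110, 49, 111, 111, 111]  (not all equal)
t=17: [109, 110, 35, 109, 35, 104, 103, 109, 105, 115, 109, 109, 103]  (not all equal)
t=18: [111, 109, 82, 111, 82, 111, 112, 111, 111, 106, 110, 111, 112]  (not all equal)
t=19: [109, 111, 21, 109, 21, 102, 101, 109, 103, 112, 110, 109, 101]  (not all equal)
t=20: [111, 109, 49, 110, 49, 110, 111, 111, 109, 108, 110, 111, 111]  (not all equal)
t=21: [109, 110, 115, 109, 115, 110, 109, 109, 111, 111, 110, 109, 109]  (not all equal)
t=22: [110, 109, 106, 110, 106, 109, 110, 111, 108, 109, 110, 111, 110]  (not all equal)
t=23: [110, 110, 112, 109, 112, 111, 110, 109, 111, 111, 110, 109, 110]  (not all equal)
t=24: [110, 109, 108, 110, 108, 109, 109, 110, 108, 109, 110, 111, 109]  (not all equal)
t=25: [110, 110, 111, 109, 111, 110, 111, 109, 111, 111, 110, 109, 111]  (not all equal)
t=26: [110, 109, 109, 110, 109, 109, 109, 110, 109, 109, 110, 111, 109]  (not all equal)
t=27: [110, 110, 111, 109, 111, 110, 111, 109, 111, 111, 110, 109, 111]  (not all equal)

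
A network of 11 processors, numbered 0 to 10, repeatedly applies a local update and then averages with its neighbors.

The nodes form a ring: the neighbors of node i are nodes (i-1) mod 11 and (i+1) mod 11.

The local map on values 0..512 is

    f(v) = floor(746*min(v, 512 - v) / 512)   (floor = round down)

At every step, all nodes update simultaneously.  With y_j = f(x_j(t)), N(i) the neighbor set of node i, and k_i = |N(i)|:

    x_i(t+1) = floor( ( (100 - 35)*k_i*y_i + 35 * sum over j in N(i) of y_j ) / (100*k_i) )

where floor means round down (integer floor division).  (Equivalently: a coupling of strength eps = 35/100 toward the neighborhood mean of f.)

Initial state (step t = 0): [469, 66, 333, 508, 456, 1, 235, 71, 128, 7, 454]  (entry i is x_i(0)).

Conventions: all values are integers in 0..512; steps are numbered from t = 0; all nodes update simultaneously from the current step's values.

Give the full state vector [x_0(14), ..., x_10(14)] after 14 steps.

Answer: [249, 258, 259, 256, 269, 276, 274, 269, 269, 274, 263]

Derivation:
t=0: [469, 66, 333, 508, 456, 1, 235, 71, 128, 7, 454]
t=1: [71, 118, 186, 62, 53, 74, 240, 159, 140, 53, 67]
t=2: [113, 176, 221, 119, 84, 144, 286, 246, 185, 102, 94]
t=3: [175, 251, 284, 190, 146, 214, 313, 337, 263, 167, 143]
t=4: [265, 339, 327, 274, 240, 289, 286, 279, 322, 257, 222]
t=5: [333, 273, 279, 333, 344, 329, 329, 326, 303, 345, 337]
t=6: [274, 331, 326, 271, 250, 262, 266, 275, 287, 255, 253]
t=7: [335, 278, 283, 339, 361, 362, 356, 344, 337, 362, 364]
t=8: [264, 324, 320, 260, 225, 219, 228, 242, 245, 223, 222]
t=9: [338, 289, 293, 344, 332, 322, 333, 349, 349, 329, 329]
t=10: [267, 310, 306, 260, 261, 270, 258, 241, 242, 260, 263]
t=11: [346, 305, 310, 354, 363, 357, 363, 354, 354, 363, 361]
t=12: [247, 289, 284, 238, 220, 222, 220, 227, 227, 219, 223]
t=13: [346, 331, 333, 339, 325, 321, 322, 328, 328, 321, 329]
t=14: [249, 258, 259, 256, 269, 276, 274, 269, 269, 274, 263]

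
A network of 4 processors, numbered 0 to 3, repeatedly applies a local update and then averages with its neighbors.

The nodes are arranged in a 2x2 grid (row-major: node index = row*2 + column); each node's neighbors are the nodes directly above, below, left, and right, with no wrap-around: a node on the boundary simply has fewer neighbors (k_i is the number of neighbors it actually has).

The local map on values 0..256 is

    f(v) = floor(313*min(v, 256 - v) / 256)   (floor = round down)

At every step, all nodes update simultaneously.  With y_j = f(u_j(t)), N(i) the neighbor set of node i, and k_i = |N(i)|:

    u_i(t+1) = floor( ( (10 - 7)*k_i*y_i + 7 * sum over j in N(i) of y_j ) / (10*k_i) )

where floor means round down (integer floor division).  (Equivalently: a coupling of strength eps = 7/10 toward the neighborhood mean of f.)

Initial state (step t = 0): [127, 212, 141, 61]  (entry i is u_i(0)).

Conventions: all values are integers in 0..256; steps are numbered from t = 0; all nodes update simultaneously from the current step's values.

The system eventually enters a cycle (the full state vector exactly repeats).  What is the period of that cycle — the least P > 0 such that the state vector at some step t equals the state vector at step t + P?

Answer: 4
Key observation: The state at step 4, [129, 129, 129, 129], reappears at step 8 — and no state repeats earlier — so the cycle the system enters has period 4.

Derivation:
t=0: [127, 212, 141, 61]
t=1: [114, 96, 122, 89]
t=2: [134, 121, 131, 125]
t=3: [149, 149, 150, 150]
t=4: [129, 129, 129, 129]
t=5: [155, 155, 155, 155]
t=6: [123, 123, 123, 123]
t=7: [150, 150, 150, 150]
t=8: [129, 129, 129, 129]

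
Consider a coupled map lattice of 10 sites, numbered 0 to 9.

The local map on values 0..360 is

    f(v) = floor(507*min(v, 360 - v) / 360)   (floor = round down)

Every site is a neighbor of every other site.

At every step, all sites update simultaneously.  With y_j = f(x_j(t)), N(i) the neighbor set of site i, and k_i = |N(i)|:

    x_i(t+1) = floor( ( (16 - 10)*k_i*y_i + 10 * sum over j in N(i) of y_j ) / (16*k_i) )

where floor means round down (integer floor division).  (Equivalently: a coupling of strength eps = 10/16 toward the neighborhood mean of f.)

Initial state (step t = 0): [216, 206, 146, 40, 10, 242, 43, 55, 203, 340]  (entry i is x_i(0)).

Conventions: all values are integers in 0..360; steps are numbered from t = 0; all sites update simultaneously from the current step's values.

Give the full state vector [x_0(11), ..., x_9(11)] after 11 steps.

Simulating step by step:
t=0: [216, 206, 146, 40, 10, 242, 43, 55, 203, 340]
t=1: [148, 152, 149, 103, 90, 137, 104, 109, 153, 95]
t=2: [184, 186, 184, 165, 159, 179, 165, 167, 186, 161]
t=3: [241, 240, 241, 236, 233, 242, 236, 237, 240, 234]
t=4: [170, 170, 170, 172, 173, 169, 172, 171, 170, 173]
t=5: [239, 239, 239, 240, 241, 239, 240, 240, 239, 241]
t=6: [169, 169, 169, 169, 168, 169, 169, 169, 169, 168]
t=7: [237, 237, 237, 237, 237, 237, 237, 237, 237, 237]
t=8: [173, 173, 173, 173, 173, 173, 173, 173, 173, 173]
t=9: [243, 243, 243, 243, 243, 243, 243, 243, 243, 243]
t=10: [164, 164, 164, 164, 164, 164, 164, 164, 164, 164]
t=11: [230, 230, 230, 230, 230, 230, 230, 230, 230, 230]

Answer: [230, 230, 230, 230, 230, 230, 230, 230, 230, 230]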